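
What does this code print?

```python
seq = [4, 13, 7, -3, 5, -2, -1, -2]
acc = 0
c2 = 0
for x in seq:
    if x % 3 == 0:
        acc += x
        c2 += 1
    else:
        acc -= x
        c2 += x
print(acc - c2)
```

x=4: not %3==0, acc = 0-4 = -4; c2=4
x=13: not %3==0, acc = (-4)-13 = -17; c2=17
x=7: not %3==0, acc = (-17)-7 = -24; c2=24
x=-3: %3==0, acc = (-24)+(-3) = -27; c2=25
x=5: not %3==0, acc = (-27)-5 = -32; c2=30
x=-2: not %3==0, acc = (-32)-(-2) = -30; c2=28
x=-1: not %3==0, acc = (-30)-(-1) = -29; c2=27
x=-2: not %3==0, acc = (-29)-(-2) = -27; c2=25
acc-c2 = (-27)-25 = -52

-52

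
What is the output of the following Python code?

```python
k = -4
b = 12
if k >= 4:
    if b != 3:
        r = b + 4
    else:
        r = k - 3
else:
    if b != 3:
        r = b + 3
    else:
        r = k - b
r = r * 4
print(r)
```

60

k=-4, b=12
k >= 4 is False; b != 3 is True
→ r = b + 3 = 15
r = 15*4 = 60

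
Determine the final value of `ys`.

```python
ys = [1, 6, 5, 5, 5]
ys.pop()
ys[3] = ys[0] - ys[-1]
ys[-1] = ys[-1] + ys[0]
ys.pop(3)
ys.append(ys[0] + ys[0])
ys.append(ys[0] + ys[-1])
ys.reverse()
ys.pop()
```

pop() removes 5 → [1, 6, 5, 5]
ys[3] = ys[0]-ys[-1] = 1-5 = -4 → [1, 6, 5, -4]
ys[-1] = ys[-1]+ys[0] = (-4)+1 = -3 → [1, 6, 5, -3]
pop(3) removes -3 → [1, 6, 5]
append ys[0]+ys[0] = 1+1 = 2 → [1, 6, 5, 2]
append ys[0]+ys[-1] = 1+2 = 3 → [1, 6, 5, 2, 3]
reverse → [3, 2, 5, 6, 1]
pop() removes 1 → [3, 2, 5, 6]

[3, 2, 5, 6]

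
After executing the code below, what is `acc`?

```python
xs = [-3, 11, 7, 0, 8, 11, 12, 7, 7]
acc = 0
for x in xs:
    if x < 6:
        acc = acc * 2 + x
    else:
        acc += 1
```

x=-3: <6, acc = 0*2+(-3) = -3
x=11: not <6, acc = (-3)+1 = -2
x=7: not <6, acc = (-2)+1 = -1
x=0: <6, acc = (-1)*2+0 = -2
x=8: not <6, acc = (-2)+1 = -1
x=11: not <6, acc = (-1)+1 = 0
x=12: not <6, acc = 0+1 = 1
x=7: not <6, acc = 1+1 = 2
x=7: not <6, acc = 2+1 = 3

3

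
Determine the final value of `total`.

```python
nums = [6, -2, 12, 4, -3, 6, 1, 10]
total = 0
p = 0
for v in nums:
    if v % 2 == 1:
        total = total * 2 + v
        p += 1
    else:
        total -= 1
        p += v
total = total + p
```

v=6: not odd, total = 0-1 = -1; p=6
v=-2: not odd, total = (-1)-1 = -2; p=4
v=12: not odd, total = (-2)-1 = -3; p=16
v=4: not odd, total = (-3)-1 = -4; p=20
v=-3: odd, total = (-4)*2+(-3) = -11; p=21
v=6: not odd, total = (-11)-1 = -12; p=27
v=1: odd, total = (-12)*2+1 = -23; p=28
v=10: not odd, total = (-23)-1 = -24; p=38
total+p = (-24)+38 = 14

14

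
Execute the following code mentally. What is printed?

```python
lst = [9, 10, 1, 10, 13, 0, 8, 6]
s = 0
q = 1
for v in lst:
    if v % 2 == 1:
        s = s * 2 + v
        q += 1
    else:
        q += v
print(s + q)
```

v=9: odd, s = 0*2+9 = 9; q=2
v=10: not odd; q=12
v=1: odd, s = 9*2+1 = 19; q=13
v=10: not odd; q=23
v=13: odd, s = 19*2+13 = 51; q=24
v=0: not odd; q=24
v=8: not odd; q=32
v=6: not odd; q=38
s+q = 51+38 = 89

89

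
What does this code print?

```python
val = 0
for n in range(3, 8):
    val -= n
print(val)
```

-25

n=3: val = 0-3 = -3
n=4: val = (-3)-4 = -7
n=5: val = (-7)-5 = -12
n=6: val = (-12)-6 = -18
n=7: val = (-18)-7 = -25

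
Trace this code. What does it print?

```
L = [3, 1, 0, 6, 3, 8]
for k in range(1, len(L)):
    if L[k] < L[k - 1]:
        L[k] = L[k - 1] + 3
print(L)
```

k=1: 1<3, L[1] = 3+3 = 6 → [3, 6, 0, 6, 3, 8]
k=2: 0<6, L[2] = 6+3 = 9 → [3, 6, 9, 6, 3, 8]
k=3: 6<9, L[3] = 9+3 = 12 → [3, 6, 9, 12, 3, 8]
k=4: 3<12, L[4] = 12+3 = 15 → [3, 6, 9, 12, 15, 8]
k=5: 8<15, L[5] = 15+3 = 18 → [3, 6, 9, 12, 15, 18]

[3, 6, 9, 12, 15, 18]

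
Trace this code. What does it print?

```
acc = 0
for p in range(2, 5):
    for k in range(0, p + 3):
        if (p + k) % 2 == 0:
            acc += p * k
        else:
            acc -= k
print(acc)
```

p=2,k=0: even sum, acc = 0+0 = 0
p=2,k=1: odd sum, acc = 0-1 = -1
p=2,k=2: even sum, acc = (-1)+4 = 3
p=2,k=3: odd sum, acc = 3-3 = 0
p=2,k=4: even sum, acc = 0+8 = 8
p=3,k=0: odd sum, acc = 8-0 = 8
p=3,k=1: even sum, acc = 8+3 = 11
p=3,k=2: odd sum, acc = 11-2 = 9
p=3,k=3: even sum, acc = 9+9 = 18
p=3,k=4: odd sum, acc = 18-4 = 14
p=3,k=5: even sum, acc = 14+15 = 29
p=4,k=0: even sum, acc = 29+0 = 29
p=4,k=1: odd sum, acc = 29-1 = 28
p=4,k=2: even sum, acc = 28+8 = 36
p=4,k=3: odd sum, acc = 36-3 = 33
p=4,k=4: even sum, acc = 33+16 = 49
p=4,k=5: odd sum, acc = 49-5 = 44
p=4,k=6: even sum, acc = 44+24 = 68

68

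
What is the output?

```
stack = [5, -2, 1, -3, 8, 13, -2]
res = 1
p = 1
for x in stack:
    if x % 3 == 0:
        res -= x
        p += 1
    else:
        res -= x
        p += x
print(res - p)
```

x=5: not %3==0, res = 1-5 = -4; p=6
x=-2: not %3==0, res = (-4)-(-2) = -2; p=4
x=1: not %3==0, res = (-2)-1 = -3; p=5
x=-3: %3==0, res = (-3)-(-3) = 0; p=6
x=8: not %3==0, res = 0-8 = -8; p=14
x=13: not %3==0, res = (-8)-13 = -21; p=27
x=-2: not %3==0, res = (-21)-(-2) = -19; p=25
res-p = (-19)-25 = -44

-44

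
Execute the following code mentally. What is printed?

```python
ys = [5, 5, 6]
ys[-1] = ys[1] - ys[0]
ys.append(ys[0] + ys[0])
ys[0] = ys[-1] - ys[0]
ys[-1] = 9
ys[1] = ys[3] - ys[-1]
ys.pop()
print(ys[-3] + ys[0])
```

10

ys[-1] = ys[1]-ys[0] = 5-5 = 0 → [5, 5, 0]
append ys[0]+ys[0] = 5+5 = 10 → [5, 5, 0, 10]
ys[0] = ys[-1]-ys[0] = 10-5 = 5 → [5, 5, 0, 10]
ys[-1] = 9 → [5, 5, 0, 9]
ys[1] = ys[3]-ys[-1] = 9-9 = 0 → [5, 0, 0, 9]
pop() removes 9 → [5, 0, 0]
ys[-3]+ys[0] = 5+5 = 10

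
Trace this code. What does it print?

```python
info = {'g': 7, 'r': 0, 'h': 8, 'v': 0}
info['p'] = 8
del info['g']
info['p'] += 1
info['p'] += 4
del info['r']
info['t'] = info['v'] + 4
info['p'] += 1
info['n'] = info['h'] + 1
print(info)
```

{'h': 8, 'v': 0, 'p': 14, 't': 4, 'n': 9}

info['p'] = 8 → {'g': 7, 'r': 0, 'h': 8, 'v': 0, 'p': 8}
del 'g' → {'r': 0, 'h': 8, 'v': 0, 'p': 8}
info['p'] = 8+1 = 9 → {'r': 0, 'h': 8, 'v': 0, 'p': 9}
info['p'] = 9+4 = 13 → {'r': 0, 'h': 8, 'v': 0, 'p': 13}
del 'r' → {'h': 8, 'v': 0, 'p': 13}
info['t'] = info['v']+4 = 4 → {'h': 8, 'v': 0, 'p': 13, 't': 4}
info['p'] = 13+1 = 14 → {'h': 8, 'v': 0, 'p': 14, 't': 4}
info['n'] = info['h']+1 = 9 → {'h': 8, 'v': 0, 'p': 14, 't': 4, 'n': 9}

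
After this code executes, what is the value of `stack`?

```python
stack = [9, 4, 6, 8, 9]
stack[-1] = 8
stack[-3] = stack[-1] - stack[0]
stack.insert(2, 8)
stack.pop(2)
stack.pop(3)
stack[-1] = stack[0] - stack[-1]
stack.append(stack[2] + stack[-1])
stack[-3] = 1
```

stack[-1] = 8 → [9, 4, 6, 8, 8]
stack[-3] = stack[-1]-stack[0] = 8-9 = -1 → [9, 4, -1, 8, 8]
insert 8 at 2 → [9, 4, 8, -1, 8, 8]
pop(2) removes 8 → [9, 4, -1, 8, 8]
pop(3) removes 8 → [9, 4, -1, 8]
stack[-1] = stack[0]-stack[-1] = 9-8 = 1 → [9, 4, -1, 1]
append stack[2]+stack[-1] = (-1)+1 = 0 → [9, 4, -1, 1, 0]
stack[-3] = 1 → [9, 4, 1, 1, 0]

[9, 4, 1, 1, 0]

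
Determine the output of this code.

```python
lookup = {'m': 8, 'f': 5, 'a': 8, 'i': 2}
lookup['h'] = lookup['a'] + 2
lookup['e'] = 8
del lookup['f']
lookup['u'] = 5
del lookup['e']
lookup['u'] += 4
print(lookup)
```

{'m': 8, 'a': 8, 'i': 2, 'h': 10, 'u': 9}

lookup['h'] = lookup['a']+2 = 10 → {'m': 8, 'f': 5, 'a': 8, 'i': 2, 'h': 10}
lookup['e'] = 8 → {'m': 8, 'f': 5, 'a': 8, 'i': 2, 'h': 10, 'e': 8}
del 'f' → {'m': 8, 'a': 8, 'i': 2, 'h': 10, 'e': 8}
lookup['u'] = 5 → {'m': 8, 'a': 8, 'i': 2, 'h': 10, 'e': 8, 'u': 5}
del 'e' → {'m': 8, 'a': 8, 'i': 2, 'h': 10, 'u': 5}
lookup['u'] = 5+4 = 9 → {'m': 8, 'a': 8, 'i': 2, 'h': 10, 'u': 9}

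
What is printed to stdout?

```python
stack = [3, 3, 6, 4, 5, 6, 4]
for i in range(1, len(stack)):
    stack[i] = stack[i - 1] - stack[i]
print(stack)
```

[3, 0, -6, -10, -15, -21, -25]

i=1: stack[1] = 3-3 = 0 → [3, 0, 6, 4, 5, 6, 4]
i=2: stack[2] = 0-6 = -6 → [3, 0, -6, 4, 5, 6, 4]
i=3: stack[3] = (-6)-4 = -10 → [3, 0, -6, -10, 5, 6, 4]
i=4: stack[4] = (-10)-5 = -15 → [3, 0, -6, -10, -15, 6, 4]
i=5: stack[5] = (-15)-6 = -21 → [3, 0, -6, -10, -15, -21, 4]
i=6: stack[6] = (-21)-4 = -25 → [3, 0, -6, -10, -15, -21, -25]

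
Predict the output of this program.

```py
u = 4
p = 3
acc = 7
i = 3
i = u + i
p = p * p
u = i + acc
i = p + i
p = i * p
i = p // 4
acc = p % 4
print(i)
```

36

i = 4+3 = 7
p = 3*3 = 9
u = 7+7 = 14
i = 9+7 = 16
p = 16*9 = 144
i = 144//4 = 36
acc = 144%4 = 0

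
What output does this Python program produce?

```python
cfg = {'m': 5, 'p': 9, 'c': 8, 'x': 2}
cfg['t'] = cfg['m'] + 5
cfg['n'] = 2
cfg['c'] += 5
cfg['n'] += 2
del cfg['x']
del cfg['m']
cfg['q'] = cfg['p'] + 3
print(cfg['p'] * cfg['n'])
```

cfg['t'] = cfg['m']+5 = 10 → {'m': 5, 'p': 9, 'c': 8, 'x': 2, 't': 10}
cfg['n'] = 2 → {'m': 5, 'p': 9, 'c': 8, 'x': 2, 't': 10, 'n': 2}
cfg['c'] = 8+5 = 13 → {'m': 5, 'p': 9, 'c': 13, 'x': 2, 't': 10, 'n': 2}
cfg['n'] = 2+2 = 4 → {'m': 5, 'p': 9, 'c': 13, 'x': 2, 't': 10, 'n': 4}
del 'x' → {'m': 5, 'p': 9, 'c': 13, 't': 10, 'n': 4}
del 'm' → {'p': 9, 'c': 13, 't': 10, 'n': 4}
cfg['q'] = cfg['p']+3 = 12 → {'p': 9, 'c': 13, 't': 10, 'n': 4, 'q': 12}
cfg['p']*cfg['n'] = 9*4 = 36

36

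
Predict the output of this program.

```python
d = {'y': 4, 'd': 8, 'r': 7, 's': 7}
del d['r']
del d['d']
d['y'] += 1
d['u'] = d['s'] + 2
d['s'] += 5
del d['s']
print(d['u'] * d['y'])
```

45

del 'r' → {'y': 4, 'd': 8, 's': 7}
del 'd' → {'y': 4, 's': 7}
d['y'] = 4+1 = 5 → {'y': 5, 's': 7}
d['u'] = d['s']+2 = 9 → {'y': 5, 's': 7, 'u': 9}
d['s'] = 7+5 = 12 → {'y': 5, 's': 12, 'u': 9}
del 's' → {'y': 5, 'u': 9}
d['u']*d['y'] = 9*5 = 45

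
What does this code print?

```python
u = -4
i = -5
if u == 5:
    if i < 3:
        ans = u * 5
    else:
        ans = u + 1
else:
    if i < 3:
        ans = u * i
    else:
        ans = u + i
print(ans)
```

u=-4, i=-5
u == 5 is False; i < 3 is True
→ ans = u * i = 20

20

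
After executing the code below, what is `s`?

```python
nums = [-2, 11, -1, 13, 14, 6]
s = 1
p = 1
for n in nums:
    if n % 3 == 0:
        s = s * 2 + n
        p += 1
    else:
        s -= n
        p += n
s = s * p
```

n=-2: not %3==0, s = 1-(-2) = 3; p=-1
n=11: not %3==0, s = 3-11 = -8; p=10
n=-1: not %3==0, s = (-8)-(-1) = -7; p=9
n=13: not %3==0, s = (-7)-13 = -20; p=22
n=14: not %3==0, s = (-20)-14 = -34; p=36
n=6: %3==0, s = (-34)*2+6 = -62; p=37
s*p = (-62)*37 = -2294

-2294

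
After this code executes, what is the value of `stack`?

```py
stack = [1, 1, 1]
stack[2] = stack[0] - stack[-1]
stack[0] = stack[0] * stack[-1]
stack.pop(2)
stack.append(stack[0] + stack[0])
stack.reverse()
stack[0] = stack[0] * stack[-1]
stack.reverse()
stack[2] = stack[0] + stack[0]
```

[0, 1, 0]

stack[2] = stack[0]-stack[-1] = 1-1 = 0 → [1, 1, 0]
stack[0] = stack[0]*stack[-1] = 1*0 = 0 → [0, 1, 0]
pop(2) removes 0 → [0, 1]
append stack[0]+stack[0] = 0+0 = 0 → [0, 1, 0]
reverse → [0, 1, 0]
stack[0] = stack[0]*stack[-1] = 0*0 = 0 → [0, 1, 0]
reverse → [0, 1, 0]
stack[2] = stack[0]+stack[0] = 0+0 = 0 → [0, 1, 0]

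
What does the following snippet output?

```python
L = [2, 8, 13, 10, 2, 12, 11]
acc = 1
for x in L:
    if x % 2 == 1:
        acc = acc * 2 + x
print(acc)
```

41

x=2: not odd
x=8: not odd
x=13: odd, acc = 1*2+13 = 15
x=10: not odd
x=2: not odd
x=12: not odd
x=11: odd, acc = 15*2+11 = 41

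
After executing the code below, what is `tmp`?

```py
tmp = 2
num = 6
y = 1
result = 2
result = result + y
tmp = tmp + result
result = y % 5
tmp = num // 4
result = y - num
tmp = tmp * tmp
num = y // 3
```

1

result = 2+1 = 3
tmp = 2+3 = 5
result = 1%5 = 1
tmp = 6//4 = 1
result = 1-6 = -5
tmp = 1*1 = 1
num = 1//3 = 0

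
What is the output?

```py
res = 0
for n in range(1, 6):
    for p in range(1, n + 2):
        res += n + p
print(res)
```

125

n=1,p=1: res = 0+2 = 2
n=1,p=2: res = 2+3 = 5
n=2,p=1: res = 5+3 = 8
n=2,p=2: res = 8+4 = 12
n=2,p=3: res = 12+5 = 17
n=3,p=1: res = 17+4 = 21
n=3,p=2: res = 21+5 = 26
n=3,p=3: res = 26+6 = 32
n=3,p=4: res = 32+7 = 39
n=4,p=1: res = 39+5 = 44
n=4,p=2: res = 44+6 = 50
n=4,p=3: res = 50+7 = 57
n=4,p=4: res = 57+8 = 65
n=4,p=5: res = 65+9 = 74
n=5,p=1: res = 74+6 = 80
n=5,p=2: res = 80+7 = 87
n=5,p=3: res = 87+8 = 95
n=5,p=4: res = 95+9 = 104
n=5,p=5: res = 104+10 = 114
n=5,p=6: res = 114+11 = 125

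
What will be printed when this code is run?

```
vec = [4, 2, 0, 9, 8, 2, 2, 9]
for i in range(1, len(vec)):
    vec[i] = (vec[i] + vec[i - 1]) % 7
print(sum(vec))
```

30

i=1: vec[1] = (2+4)%7 = 6 → [4, 6, 0, 9, 8, 2, 2, 9]
i=2: vec[2] = (0+6)%7 = 6 → [4, 6, 6, 9, 8, 2, 2, 9]
i=3: vec[3] = (9+6)%7 = 1 → [4, 6, 6, 1, 8, 2, 2, 9]
i=4: vec[4] = (8+1)%7 = 2 → [4, 6, 6, 1, 2, 2, 2, 9]
i=5: vec[5] = (2+2)%7 = 4 → [4, 6, 6, 1, 2, 4, 2, 9]
i=6: vec[6] = (2+4)%7 = 6 → [4, 6, 6, 1, 2, 4, 6, 9]
i=7: vec[7] = (9+6)%7 = 1 → [4, 6, 6, 1, 2, 4, 6, 1]
sum = 30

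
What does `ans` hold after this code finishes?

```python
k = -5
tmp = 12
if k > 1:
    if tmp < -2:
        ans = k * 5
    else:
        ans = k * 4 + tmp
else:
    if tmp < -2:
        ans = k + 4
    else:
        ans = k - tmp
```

-17

k=-5, tmp=12
k > 1 is False; tmp < -2 is False
→ ans = k - tmp = -17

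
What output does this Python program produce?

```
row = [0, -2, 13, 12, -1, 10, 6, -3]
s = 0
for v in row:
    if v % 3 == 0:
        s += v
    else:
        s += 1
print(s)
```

v=0: %3==0, s = 0+0 = 0
v=-2: not %3==0, s = 0+1 = 1
v=13: not %3==0, s = 1+1 = 2
v=12: %3==0, s = 2+12 = 14
v=-1: not %3==0, s = 14+1 = 15
v=10: not %3==0, s = 15+1 = 16
v=6: %3==0, s = 16+6 = 22
v=-3: %3==0, s = 22+(-3) = 19

19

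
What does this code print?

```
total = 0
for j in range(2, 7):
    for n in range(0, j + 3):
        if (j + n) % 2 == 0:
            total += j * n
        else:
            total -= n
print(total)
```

j=2,n=0: even sum, total = 0+0 = 0
j=2,n=1: odd sum, total = 0-1 = -1
j=2,n=2: even sum, total = (-1)+4 = 3
j=2,n=3: odd sum, total = 3-3 = 0
j=2,n=4: even sum, total = 0+8 = 8
j=3,n=0: odd sum, total = 8-0 = 8
j=3,n=1: even sum, total = 8+3 = 11
j=3,n=2: odd sum, total = 11-2 = 9
j=3,n=3: even sum, total = 9+9 = 18
j=3,n=4: odd sum, total = 18-4 = 14
j=3,n=5: even sum, total = 14+15 = 29
j=4,n=0: even sum, total = 29+0 = 29
j=4,n=1: odd sum, total = 29-1 = 28
j=4,n=2: even sum, total = 28+8 = 36
j=4,n=3: odd sum, total = 36-3 = 33
j=4,n=4: even sum, total = 33+16 = 49
j=4,n=5: odd sum, total = 49-5 = 44
j=4,n=6: even sum, total = 44+24 = 68
j=5,n=0: odd sum, total = 68-0 = 68
j=5,n=1: even sum, total = 68+5 = 73
j=5,n=2: odd sum, total = 73-2 = 71
j=5,n=3: even sum, total = 71+15 = 86
j=5,n=4: odd sum, total = 86-4 = 82
j=5,n=5: even sum, total = 82+25 = 107
j=5,n=6: odd sum, total = 107-6 = 101
j=5,n=7: even sum, total = 101+35 = 136
j=6,n=0: even sum, total = 136+0 = 136
j=6,n=1: odd sum, total = 136-1 = 135
j=6,n=2: even sum, total = 135+12 = 147
j=6,n=3: odd sum, total = 147-3 = 144
j=6,n=4: even sum, total = 144+24 = 168
j=6,n=5: odd sum, total = 168-5 = 163
j=6,n=6: even sum, total = 163+36 = 199
j=6,n=7: odd sum, total = 199-7 = 192
j=6,n=8: even sum, total = 192+48 = 240

240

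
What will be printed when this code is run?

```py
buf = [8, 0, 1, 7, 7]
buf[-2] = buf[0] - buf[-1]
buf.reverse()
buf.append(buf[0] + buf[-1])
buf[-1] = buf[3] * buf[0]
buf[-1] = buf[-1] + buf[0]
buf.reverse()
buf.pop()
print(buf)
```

[7, 8, 0, 1, 1]

buf[-2] = buf[0]-buf[-1] = 8-7 = 1 → [8, 0, 1, 1, 7]
reverse → [7, 1, 1, 0, 8]
append buf[0]+buf[-1] = 7+8 = 15 → [7, 1, 1, 0, 8, 15]
buf[-1] = buf[3]*buf[0] = 0*7 = 0 → [7, 1, 1, 0, 8, 0]
buf[-1] = buf[-1]+buf[0] = 0+7 = 7 → [7, 1, 1, 0, 8, 7]
reverse → [7, 8, 0, 1, 1, 7]
pop() removes 7 → [7, 8, 0, 1, 1]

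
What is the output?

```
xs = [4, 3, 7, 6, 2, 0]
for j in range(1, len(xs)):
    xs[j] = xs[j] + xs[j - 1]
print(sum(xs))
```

j=1: xs[1] = 3+4 = 7 → [4, 7, 7, 6, 2, 0]
j=2: xs[2] = 7+7 = 14 → [4, 7, 14, 6, 2, 0]
j=3: xs[3] = 6+14 = 20 → [4, 7, 14, 20, 2, 0]
j=4: xs[4] = 2+20 = 22 → [4, 7, 14, 20, 22, 0]
j=5: xs[5] = 0+22 = 22 → [4, 7, 14, 20, 22, 22]
sum = 89

89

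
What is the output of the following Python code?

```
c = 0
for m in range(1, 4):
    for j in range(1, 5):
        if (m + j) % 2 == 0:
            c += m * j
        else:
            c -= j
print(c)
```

m=1,j=1: even sum, c = 0+1 = 1
m=1,j=2: odd sum, c = 1-2 = -1
m=1,j=3: even sum, c = (-1)+3 = 2
m=1,j=4: odd sum, c = 2-4 = -2
m=2,j=1: odd sum, c = (-2)-1 = -3
m=2,j=2: even sum, c = (-3)+4 = 1
m=2,j=3: odd sum, c = 1-3 = -2
m=2,j=4: even sum, c = (-2)+8 = 6
m=3,j=1: even sum, c = 6+3 = 9
m=3,j=2: odd sum, c = 9-2 = 7
m=3,j=3: even sum, c = 7+9 = 16
m=3,j=4: odd sum, c = 16-4 = 12

12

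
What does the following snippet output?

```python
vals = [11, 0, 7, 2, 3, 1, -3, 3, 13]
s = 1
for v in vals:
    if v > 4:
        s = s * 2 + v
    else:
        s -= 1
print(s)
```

v=11: >4, s = 1*2+11 = 13
v=0: not >4, s = 13-1 = 12
v=7: >4, s = 12*2+7 = 31
v=2: not >4, s = 31-1 = 30
v=3: not >4, s = 30-1 = 29
v=1: not >4, s = 29-1 = 28
v=-3: not >4, s = 28-1 = 27
v=3: not >4, s = 27-1 = 26
v=13: >4, s = 26*2+13 = 65

65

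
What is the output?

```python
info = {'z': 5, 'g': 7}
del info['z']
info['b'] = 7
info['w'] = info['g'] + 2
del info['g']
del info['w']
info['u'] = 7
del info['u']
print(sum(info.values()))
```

del 'z' → {'g': 7}
info['b'] = 7 → {'g': 7, 'b': 7}
info['w'] = info['g']+2 = 9 → {'g': 7, 'b': 7, 'w': 9}
del 'g' → {'b': 7, 'w': 9}
del 'w' → {'b': 7}
info['u'] = 7 → {'b': 7, 'u': 7}
del 'u' → {'b': 7}
sum of values = 7

7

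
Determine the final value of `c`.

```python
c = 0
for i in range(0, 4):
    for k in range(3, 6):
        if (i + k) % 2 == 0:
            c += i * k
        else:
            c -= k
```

i=0,k=3: odd sum, c = 0-3 = -3
i=0,k=4: even sum, c = (-3)+0 = -3
i=0,k=5: odd sum, c = (-3)-5 = -8
i=1,k=3: even sum, c = (-8)+3 = -5
i=1,k=4: odd sum, c = (-5)-4 = -9
i=1,k=5: even sum, c = (-9)+5 = -4
i=2,k=3: odd sum, c = (-4)-3 = -7
i=2,k=4: even sum, c = (-7)+8 = 1
i=2,k=5: odd sum, c = 1-5 = -4
i=3,k=3: even sum, c = (-4)+9 = 5
i=3,k=4: odd sum, c = 5-4 = 1
i=3,k=5: even sum, c = 1+15 = 16

16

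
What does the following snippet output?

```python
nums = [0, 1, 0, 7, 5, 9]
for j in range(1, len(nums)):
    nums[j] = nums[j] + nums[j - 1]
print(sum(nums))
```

j=1: nums[1] = 1+0 = 1 → [0, 1, 0, 7, 5, 9]
j=2: nums[2] = 0+1 = 1 → [0, 1, 1, 7, 5, 9]
j=3: nums[3] = 7+1 = 8 → [0, 1, 1, 8, 5, 9]
j=4: nums[4] = 5+8 = 13 → [0, 1, 1, 8, 13, 9]
j=5: nums[5] = 9+13 = 22 → [0, 1, 1, 8, 13, 22]
sum = 45

45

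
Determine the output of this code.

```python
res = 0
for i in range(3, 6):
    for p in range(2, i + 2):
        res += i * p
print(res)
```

i=3,p=2: res = 0+6 = 6
i=3,p=3: res = 6+9 = 15
i=3,p=4: res = 15+12 = 27
i=4,p=2: res = 27+8 = 35
i=4,p=3: res = 35+12 = 47
i=4,p=4: res = 47+16 = 63
i=4,p=5: res = 63+20 = 83
i=5,p=2: res = 83+10 = 93
i=5,p=3: res = 93+15 = 108
i=5,p=4: res = 108+20 = 128
i=5,p=5: res = 128+25 = 153
i=5,p=6: res = 153+30 = 183

183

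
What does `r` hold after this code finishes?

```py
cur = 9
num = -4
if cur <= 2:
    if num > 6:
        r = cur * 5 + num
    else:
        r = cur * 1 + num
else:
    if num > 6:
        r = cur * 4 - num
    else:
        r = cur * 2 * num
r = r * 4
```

-288

cur=9, num=-4
cur <= 2 is False; num > 6 is False
→ r = cur * 2 * num = -72
r = (-72)*4 = -288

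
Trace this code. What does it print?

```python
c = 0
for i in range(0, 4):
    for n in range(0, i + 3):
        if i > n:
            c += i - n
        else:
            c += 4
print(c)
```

58

i=0,n=0: not 0>0, c = 0+4 = 4
i=0,n=1: not 0>1, c = 4+4 = 8
i=0,n=2: not 0>2, c = 8+4 = 12
i=1,n=0: 1>0, c = 12+1 = 13
i=1,n=1: not 1>1, c = 13+4 = 17
i=1,n=2: not 1>2, c = 17+4 = 21
i=1,n=3: not 1>3, c = 21+4 = 25
i=2,n=0: 2>0, c = 25+2 = 27
i=2,n=1: 2>1, c = 27+1 = 28
i=2,n=2: not 2>2, c = 28+4 = 32
i=2,n=3: not 2>3, c = 32+4 = 36
i=2,n=4: not 2>4, c = 36+4 = 40
i=3,n=0: 3>0, c = 40+3 = 43
i=3,n=1: 3>1, c = 43+2 = 45
i=3,n=2: 3>2, c = 45+1 = 46
i=3,n=3: not 3>3, c = 46+4 = 50
i=3,n=4: not 3>4, c = 50+4 = 54
i=3,n=5: not 3>5, c = 54+4 = 58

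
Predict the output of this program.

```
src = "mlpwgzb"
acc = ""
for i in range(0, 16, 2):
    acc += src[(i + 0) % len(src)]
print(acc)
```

i=0: add src[0]='m' → 'm'
i=2: add src[2]='p' → 'mp'
i=4: add src[4]='g' → 'mpg'
i=6: add src[6]='b' → 'mpgb'
i=8: add src[1]='l' → 'mpgbl'
i=10: add src[3]='w' → 'mpgblw'
i=12: add src[5]='z' → 'mpgblwz'
i=14: add src[0]='m' → 'mpgblwzm'

mpgblwzm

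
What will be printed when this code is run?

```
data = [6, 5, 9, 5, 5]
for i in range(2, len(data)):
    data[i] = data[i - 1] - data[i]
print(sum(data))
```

i=2: data[2] = 5-9 = -4 → [6, 5, -4, 5, 5]
i=3: data[3] = (-4)-5 = -9 → [6, 5, -4, -9, 5]
i=4: data[4] = (-9)-5 = -14 → [6, 5, -4, -9, -14]
sum = -16

-16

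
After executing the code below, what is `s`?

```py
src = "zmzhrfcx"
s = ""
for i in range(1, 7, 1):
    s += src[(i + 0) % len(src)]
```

'mzhrfc'

i=1: add src[1]='m' → 'm'
i=2: add src[2]='z' → 'mz'
i=3: add src[3]='h' → 'mzh'
i=4: add src[4]='r' → 'mzhr'
i=5: add src[5]='f' → 'mzhrf'
i=6: add src[6]='c' → 'mzhrfc'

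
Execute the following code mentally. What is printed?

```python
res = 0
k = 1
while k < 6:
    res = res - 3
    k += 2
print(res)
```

k=1: res = 0-3 = -3
k=3: res = (-3)-3 = -6
k=5: res = (-6)-3 = -9

-9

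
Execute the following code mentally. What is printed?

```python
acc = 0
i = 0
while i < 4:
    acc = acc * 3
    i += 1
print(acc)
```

0

i=0: acc = 0*3 = 0
i=1: acc = 0*3 = 0
i=2: acc = 0*3 = 0
i=3: acc = 0*3 = 0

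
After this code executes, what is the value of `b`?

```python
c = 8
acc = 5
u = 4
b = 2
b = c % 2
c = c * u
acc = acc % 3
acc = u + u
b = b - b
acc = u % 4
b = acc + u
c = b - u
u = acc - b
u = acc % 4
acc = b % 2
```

b = 8%2 = 0
c = 8*4 = 32
acc = 5%3 = 2
acc = 4+4 = 8
b = 0-0 = 0
acc = 4%4 = 0
b = 0+4 = 4
c = 4-4 = 0
u = 0-4 = -4
u = 0%4 = 0
acc = 4%2 = 0

4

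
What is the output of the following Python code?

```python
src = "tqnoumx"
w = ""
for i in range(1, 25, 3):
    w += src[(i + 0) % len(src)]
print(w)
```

i=1: add src[1]='q' → 'q'
i=4: add src[4]='u' → 'qu'
i=7: add src[0]='t' → 'qut'
i=10: add src[3]='o' → 'quto'
i=13: add src[6]='x' → 'qutox'
i=16: add src[2]='n' → 'qutoxn'
i=19: add src[5]='m' → 'qutoxnm'
i=22: add src[1]='q' → 'qutoxnmq'

qutoxnmq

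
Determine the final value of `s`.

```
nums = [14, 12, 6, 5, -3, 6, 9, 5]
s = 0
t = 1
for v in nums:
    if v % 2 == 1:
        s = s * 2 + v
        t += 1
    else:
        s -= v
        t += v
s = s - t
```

v=14: not odd, s = 0-14 = -14; t=15
v=12: not odd, s = (-14)-12 = -26; t=27
v=6: not odd, s = (-26)-6 = -32; t=33
v=5: odd, s = (-32)*2+5 = -59; t=34
v=-3: odd, s = (-59)*2+(-3) = -121; t=35
v=6: not odd, s = (-121)-6 = -127; t=41
v=9: odd, s = (-127)*2+9 = -245; t=42
v=5: odd, s = (-245)*2+5 = -485; t=43
s-t = (-485)-43 = -528

-528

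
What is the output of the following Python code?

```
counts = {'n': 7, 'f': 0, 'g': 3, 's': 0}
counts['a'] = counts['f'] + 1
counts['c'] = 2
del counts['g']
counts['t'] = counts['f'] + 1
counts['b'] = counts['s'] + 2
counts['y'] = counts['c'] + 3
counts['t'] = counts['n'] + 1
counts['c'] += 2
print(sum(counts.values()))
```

counts['a'] = counts['f']+1 = 1 → {'n': 7, 'f': 0, 'g': 3, 's': 0, 'a': 1}
counts['c'] = 2 → {'n': 7, 'f': 0, 'g': 3, 's': 0, 'a': 1, 'c': 2}
del 'g' → {'n': 7, 'f': 0, 's': 0, 'a': 1, 'c': 2}
counts['t'] = counts['f']+1 = 1 → {'n': 7, 'f': 0, 's': 0, 'a': 1, 'c': 2, 't': 1}
counts['b'] = counts['s']+2 = 2 → {'n': 7, 'f': 0, 's': 0, 'a': 1, 'c': 2, 't': 1, 'b': 2}
counts['y'] = counts['c']+3 = 5 → {'n': 7, 'f': 0, 's': 0, 'a': 1, 'c': 2, 't': 1, 'b': 2, 'y': 5}
counts['t'] = counts['n']+1 = 8 → {'n': 7, 'f': 0, 's': 0, 'a': 1, 'c': 2, 't': 8, 'b': 2, 'y': 5}
counts['c'] = 2+2 = 4 → {'n': 7, 'f': 0, 's': 0, 'a': 1, 'c': 4, 't': 8, 'b': 2, 'y': 5}
sum of values = 27

27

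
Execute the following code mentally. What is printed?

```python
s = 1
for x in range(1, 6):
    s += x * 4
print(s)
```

x=1: s = 1+1*4 = 5
x=2: s = 5+2*4 = 13
x=3: s = 13+3*4 = 25
x=4: s = 25+4*4 = 41
x=5: s = 41+5*4 = 61

61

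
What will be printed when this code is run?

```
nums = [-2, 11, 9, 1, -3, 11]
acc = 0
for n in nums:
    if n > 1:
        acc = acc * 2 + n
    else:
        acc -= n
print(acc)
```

n=-2: not >1, acc = 0-(-2) = 2
n=11: >1, acc = 2*2+11 = 15
n=9: >1, acc = 15*2+9 = 39
n=1: not >1, acc = 39-1 = 38
n=-3: not >1, acc = 38-(-3) = 41
n=11: >1, acc = 41*2+11 = 93

93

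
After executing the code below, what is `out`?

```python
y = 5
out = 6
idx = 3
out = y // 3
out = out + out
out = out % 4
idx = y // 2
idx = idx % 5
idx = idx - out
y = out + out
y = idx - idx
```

out = 5//3 = 1
out = 1+1 = 2
out = 2%4 = 2
idx = 5//2 = 2
idx = 2%5 = 2
idx = 2-2 = 0
y = 2+2 = 4
y = 0-0 = 0

2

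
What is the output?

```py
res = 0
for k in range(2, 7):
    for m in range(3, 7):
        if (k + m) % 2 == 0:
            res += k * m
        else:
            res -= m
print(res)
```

140

k=2,m=3: odd sum, res = 0-3 = -3
k=2,m=4: even sum, res = (-3)+8 = 5
k=2,m=5: odd sum, res = 5-5 = 0
k=2,m=6: even sum, res = 0+12 = 12
k=3,m=3: even sum, res = 12+9 = 21
k=3,m=4: odd sum, res = 21-4 = 17
k=3,m=5: even sum, res = 17+15 = 32
k=3,m=6: odd sum, res = 32-6 = 26
k=4,m=3: odd sum, res = 26-3 = 23
k=4,m=4: even sum, res = 23+16 = 39
k=4,m=5: odd sum, res = 39-5 = 34
k=4,m=6: even sum, res = 34+24 = 58
k=5,m=3: even sum, res = 58+15 = 73
k=5,m=4: odd sum, res = 73-4 = 69
k=5,m=5: even sum, res = 69+25 = 94
k=5,m=6: odd sum, res = 94-6 = 88
k=6,m=3: odd sum, res = 88-3 = 85
k=6,m=4: even sum, res = 85+24 = 109
k=6,m=5: odd sum, res = 109-5 = 104
k=6,m=6: even sum, res = 104+36 = 140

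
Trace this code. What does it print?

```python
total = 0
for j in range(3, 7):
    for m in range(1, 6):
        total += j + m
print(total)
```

150

j=3,m=1: total = 0+4 = 4
j=3,m=2: total = 4+5 = 9
j=3,m=3: total = 9+6 = 15
j=3,m=4: total = 15+7 = 22
j=3,m=5: total = 22+8 = 30
j=4,m=1: total = 30+5 = 35
j=4,m=2: total = 35+6 = 41
j=4,m=3: total = 41+7 = 48
j=4,m=4: total = 48+8 = 56
j=4,m=5: total = 56+9 = 65
j=5,m=1: total = 65+6 = 71
j=5,m=2: total = 71+7 = 78
j=5,m=3: total = 78+8 = 86
j=5,m=4: total = 86+9 = 95
j=5,m=5: total = 95+10 = 105
j=6,m=1: total = 105+7 = 112
j=6,m=2: total = 112+8 = 120
j=6,m=3: total = 120+9 = 129
j=6,m=4: total = 129+10 = 139
j=6,m=5: total = 139+11 = 150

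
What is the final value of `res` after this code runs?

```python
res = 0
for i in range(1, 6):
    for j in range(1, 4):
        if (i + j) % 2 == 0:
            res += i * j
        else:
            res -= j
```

i=1,j=1: even sum, res = 0+1 = 1
i=1,j=2: odd sum, res = 1-2 = -1
i=1,j=3: even sum, res = (-1)+3 = 2
i=2,j=1: odd sum, res = 2-1 = 1
i=2,j=2: even sum, res = 1+4 = 5
i=2,j=3: odd sum, res = 5-3 = 2
i=3,j=1: even sum, res = 2+3 = 5
i=3,j=2: odd sum, res = 5-2 = 3
i=3,j=3: even sum, res = 3+9 = 12
i=4,j=1: odd sum, res = 12-1 = 11
i=4,j=2: even sum, res = 11+8 = 19
i=4,j=3: odd sum, res = 19-3 = 16
i=5,j=1: even sum, res = 16+5 = 21
i=5,j=2: odd sum, res = 21-2 = 19
i=5,j=3: even sum, res = 19+15 = 34

34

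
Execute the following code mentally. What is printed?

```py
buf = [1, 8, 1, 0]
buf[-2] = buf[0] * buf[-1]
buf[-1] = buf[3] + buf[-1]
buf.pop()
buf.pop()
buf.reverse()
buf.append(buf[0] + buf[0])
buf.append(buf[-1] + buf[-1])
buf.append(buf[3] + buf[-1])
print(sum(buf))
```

121

buf[-2] = buf[0]*buf[-1] = 1*0 = 0 → [1, 8, 0, 0]
buf[-1] = buf[3]+buf[-1] = 0+0 = 0 → [1, 8, 0, 0]
pop() removes 0 → [1, 8, 0]
pop() removes 0 → [1, 8]
reverse → [8, 1]
append buf[0]+buf[0] = 8+8 = 16 → [8, 1, 16]
append buf[-1]+buf[-1] = 16+16 = 32 → [8, 1, 16, 32]
append buf[3]+buf[-1] = 32+32 = 64 → [8, 1, 16, 32, 64]
sum = 121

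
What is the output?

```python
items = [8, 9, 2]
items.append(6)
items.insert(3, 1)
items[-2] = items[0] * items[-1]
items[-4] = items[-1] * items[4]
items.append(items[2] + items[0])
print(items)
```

append 6 → [8, 9, 2, 6]
insert 1 at 3 → [8, 9, 2, 1, 6]
items[-2] = items[0]*items[-1] = 8*6 = 48 → [8, 9, 2, 48, 6]
items[-4] = items[-1]*items[4] = 6*6 = 36 → [8, 36, 2, 48, 6]
append items[2]+items[0] = 2+8 = 10 → [8, 36, 2, 48, 6, 10]

[8, 36, 2, 48, 6, 10]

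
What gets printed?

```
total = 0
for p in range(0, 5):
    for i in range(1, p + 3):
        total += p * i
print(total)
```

155

p=0,i=1: total = 0+0 = 0
p=0,i=2: total = 0+0 = 0
p=1,i=1: total = 0+1 = 1
p=1,i=2: total = 1+2 = 3
p=1,i=3: total = 3+3 = 6
p=2,i=1: total = 6+2 = 8
p=2,i=2: total = 8+4 = 12
p=2,i=3: total = 12+6 = 18
p=2,i=4: total = 18+8 = 26
p=3,i=1: total = 26+3 = 29
p=3,i=2: total = 29+6 = 35
p=3,i=3: total = 35+9 = 44
p=3,i=4: total = 44+12 = 56
p=3,i=5: total = 56+15 = 71
p=4,i=1: total = 71+4 = 75
p=4,i=2: total = 75+8 = 83
p=4,i=3: total = 83+12 = 95
p=4,i=4: total = 95+16 = 111
p=4,i=5: total = 111+20 = 131
p=4,i=6: total = 131+24 = 155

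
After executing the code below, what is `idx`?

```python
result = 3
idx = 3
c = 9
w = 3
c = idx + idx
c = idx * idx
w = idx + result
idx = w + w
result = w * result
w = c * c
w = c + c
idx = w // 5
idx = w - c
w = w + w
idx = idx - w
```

-27

c = 3+3 = 6
c = 3*3 = 9
w = 3+3 = 6
idx = 6+6 = 12
result = 6*3 = 18
w = 9*9 = 81
w = 9+9 = 18
idx = 18//5 = 3
idx = 18-9 = 9
w = 18+18 = 36
idx = 9-36 = -27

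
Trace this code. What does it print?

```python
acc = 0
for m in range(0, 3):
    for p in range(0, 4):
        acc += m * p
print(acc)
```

m=0,p=0: acc = 0+0 = 0
m=0,p=1: acc = 0+0 = 0
m=0,p=2: acc = 0+0 = 0
m=0,p=3: acc = 0+0 = 0
m=1,p=0: acc = 0+0 = 0
m=1,p=1: acc = 0+1 = 1
m=1,p=2: acc = 1+2 = 3
m=1,p=3: acc = 3+3 = 6
m=2,p=0: acc = 6+0 = 6
m=2,p=1: acc = 6+2 = 8
m=2,p=2: acc = 8+4 = 12
m=2,p=3: acc = 12+6 = 18

18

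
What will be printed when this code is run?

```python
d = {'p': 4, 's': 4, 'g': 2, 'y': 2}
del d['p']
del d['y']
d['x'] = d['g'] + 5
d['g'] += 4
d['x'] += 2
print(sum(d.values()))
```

19

del 'p' → {'s': 4, 'g': 2, 'y': 2}
del 'y' → {'s': 4, 'g': 2}
d['x'] = d['g']+5 = 7 → {'s': 4, 'g': 2, 'x': 7}
d['g'] = 2+4 = 6 → {'s': 4, 'g': 6, 'x': 7}
d['x'] = 7+2 = 9 → {'s': 4, 'g': 6, 'x': 9}
sum of values = 19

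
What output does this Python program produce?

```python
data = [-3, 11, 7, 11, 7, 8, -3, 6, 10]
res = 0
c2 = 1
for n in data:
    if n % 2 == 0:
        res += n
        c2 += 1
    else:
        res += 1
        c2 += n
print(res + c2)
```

64

n=-3: not even, res = 0+1 = 1; c2=-2
n=11: not even, res = 1+1 = 2; c2=9
n=7: not even, res = 2+1 = 3; c2=16
n=11: not even, res = 3+1 = 4; c2=27
n=7: not even, res = 4+1 = 5; c2=34
n=8: even, res = 5+8 = 13; c2=35
n=-3: not even, res = 13+1 = 14; c2=32
n=6: even, res = 14+6 = 20; c2=33
n=10: even, res = 20+10 = 30; c2=34
res+c2 = 30+34 = 64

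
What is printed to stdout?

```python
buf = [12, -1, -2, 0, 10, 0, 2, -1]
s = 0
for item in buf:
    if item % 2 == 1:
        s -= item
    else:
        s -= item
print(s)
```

-20

item=12: not odd, s = 0-12 = -12
item=-1: odd, s = (-12)-(-1) = -11
item=-2: not odd, s = (-11)-(-2) = -9
item=0: not odd, s = (-9)-0 = -9
item=10: not odd, s = (-9)-10 = -19
item=0: not odd, s = (-19)-0 = -19
item=2: not odd, s = (-19)-2 = -21
item=-1: odd, s = (-21)-(-1) = -20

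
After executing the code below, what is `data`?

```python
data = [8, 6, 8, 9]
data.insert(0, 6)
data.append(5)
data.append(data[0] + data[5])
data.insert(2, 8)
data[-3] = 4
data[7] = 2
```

[6, 8, 8, 6, 8, 4, 5, 2]

insert 6 at 0 → [6, 8, 6, 8, 9]
append 5 → [6, 8, 6, 8, 9, 5]
append data[0]+data[5] = 6+5 = 11 → [6, 8, 6, 8, 9, 5, 11]
insert 8 at 2 → [6, 8, 8, 6, 8, 9, 5, 11]
data[-3] = 4 → [6, 8, 8, 6, 8, 4, 5, 11]
data[7] = 2 → [6, 8, 8, 6, 8, 4, 5, 2]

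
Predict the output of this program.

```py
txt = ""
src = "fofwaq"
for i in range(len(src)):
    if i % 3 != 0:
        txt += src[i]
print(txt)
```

ofaq

i=0: skip
i=1: add 'o' → 'o'
i=2: add 'f' → 'of'
i=3: skip
i=4: add 'a' → 'ofa'
i=5: add 'q' → 'ofaq'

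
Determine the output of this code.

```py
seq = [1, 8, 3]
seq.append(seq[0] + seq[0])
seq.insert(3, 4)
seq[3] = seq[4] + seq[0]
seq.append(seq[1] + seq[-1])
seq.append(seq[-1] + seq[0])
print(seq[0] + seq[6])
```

12

append seq[0]+seq[0] = 1+1 = 2 → [1, 8, 3, 2]
insert 4 at 3 → [1, 8, 3, 4, 2]
seq[3] = seq[4]+seq[0] = 2+1 = 3 → [1, 8, 3, 3, 2]
append seq[1]+seq[-1] = 8+2 = 10 → [1, 8, 3, 3, 2, 10]
append seq[-1]+seq[0] = 10+1 = 11 → [1, 8, 3, 3, 2, 10, 11]
seq[0]+seq[6] = 1+11 = 12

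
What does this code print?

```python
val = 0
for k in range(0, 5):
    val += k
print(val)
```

k=0: val = 0+0 = 0
k=1: val = 0+1 = 1
k=2: val = 1+2 = 3
k=3: val = 3+3 = 6
k=4: val = 6+4 = 10

10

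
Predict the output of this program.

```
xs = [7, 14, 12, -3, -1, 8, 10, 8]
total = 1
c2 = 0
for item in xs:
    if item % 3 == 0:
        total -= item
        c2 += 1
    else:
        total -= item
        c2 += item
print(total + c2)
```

item=7: not %3==0, total = 1-7 = -6; c2=7
item=14: not %3==0, total = (-6)-14 = -20; c2=21
item=12: %3==0, total = (-20)-12 = -32; c2=22
item=-3: %3==0, total = (-32)-(-3) = -29; c2=23
item=-1: not %3==0, total = (-29)-(-1) = -28; c2=22
item=8: not %3==0, total = (-28)-8 = -36; c2=30
item=10: not %3==0, total = (-36)-10 = -46; c2=40
item=8: not %3==0, total = (-46)-8 = -54; c2=48
total+c2 = (-54)+48 = -6

-6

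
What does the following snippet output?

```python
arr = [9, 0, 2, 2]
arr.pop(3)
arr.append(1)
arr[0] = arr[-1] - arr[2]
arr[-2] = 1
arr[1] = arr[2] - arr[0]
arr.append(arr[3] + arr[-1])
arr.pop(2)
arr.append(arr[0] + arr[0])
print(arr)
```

pop(3) removes 2 → [9, 0, 2]
append 1 → [9, 0, 2, 1]
arr[0] = arr[-1]-arr[2] = 1-2 = -1 → [-1, 0, 2, 1]
arr[-2] = 1 → [-1, 0, 1, 1]
arr[1] = arr[2]-arr[0] = 1-(-1) = 2 → [-1, 2, 1, 1]
append arr[3]+arr[-1] = 1+1 = 2 → [-1, 2, 1, 1, 2]
pop(2) removes 1 → [-1, 2, 1, 2]
append arr[0]+arr[0] = (-1)+(-1) = -2 → [-1, 2, 1, 2, -2]

[-1, 2, 1, 2, -2]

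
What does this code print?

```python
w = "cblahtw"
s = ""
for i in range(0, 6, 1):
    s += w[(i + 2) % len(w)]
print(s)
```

i=0: add w[2]='l' → 'l'
i=1: add w[3]='a' → 'la'
i=2: add w[4]='h' → 'lah'
i=3: add w[5]='t' → 'laht'
i=4: add w[6]='w' → 'lahtw'
i=5: add w[0]='c' → 'lahtwc'

lahtwc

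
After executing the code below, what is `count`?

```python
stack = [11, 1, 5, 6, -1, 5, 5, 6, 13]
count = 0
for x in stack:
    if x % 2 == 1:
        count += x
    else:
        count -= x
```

x=11: odd, count = 0+11 = 11
x=1: odd, count = 11+1 = 12
x=5: odd, count = 12+5 = 17
x=6: not odd, count = 17-6 = 11
x=-1: odd, count = 11+(-1) = 10
x=5: odd, count = 10+5 = 15
x=5: odd, count = 15+5 = 20
x=6: not odd, count = 20-6 = 14
x=13: odd, count = 14+13 = 27

27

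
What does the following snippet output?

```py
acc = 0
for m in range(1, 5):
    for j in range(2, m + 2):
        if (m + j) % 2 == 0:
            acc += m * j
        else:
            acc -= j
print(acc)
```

m=1,j=2: odd sum, acc = 0-2 = -2
m=2,j=2: even sum, acc = (-2)+4 = 2
m=2,j=3: odd sum, acc = 2-3 = -1
m=3,j=2: odd sum, acc = (-1)-2 = -3
m=3,j=3: even sum, acc = (-3)+9 = 6
m=3,j=4: odd sum, acc = 6-4 = 2
m=4,j=2: even sum, acc = 2+8 = 10
m=4,j=3: odd sum, acc = 10-3 = 7
m=4,j=4: even sum, acc = 7+16 = 23
m=4,j=5: odd sum, acc = 23-5 = 18

18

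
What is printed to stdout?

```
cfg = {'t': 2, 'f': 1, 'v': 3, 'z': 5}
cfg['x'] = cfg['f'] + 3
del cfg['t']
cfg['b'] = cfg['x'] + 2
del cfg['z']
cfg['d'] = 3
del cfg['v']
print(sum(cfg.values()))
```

cfg['x'] = cfg['f']+3 = 4 → {'t': 2, 'f': 1, 'v': 3, 'z': 5, 'x': 4}
del 't' → {'f': 1, 'v': 3, 'z': 5, 'x': 4}
cfg['b'] = cfg['x']+2 = 6 → {'f': 1, 'v': 3, 'z': 5, 'x': 4, 'b': 6}
del 'z' → {'f': 1, 'v': 3, 'x': 4, 'b': 6}
cfg['d'] = 3 → {'f': 1, 'v': 3, 'x': 4, 'b': 6, 'd': 3}
del 'v' → {'f': 1, 'x': 4, 'b': 6, 'd': 3}
sum of values = 14

14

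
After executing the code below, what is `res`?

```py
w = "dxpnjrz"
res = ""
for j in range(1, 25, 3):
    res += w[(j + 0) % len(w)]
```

j=1: add w[1]='x' → 'x'
j=4: add w[4]='j' → 'xj'
j=7: add w[0]='d' → 'xjd'
j=10: add w[3]='n' → 'xjdn'
j=13: add w[6]='z' → 'xjdnz'
j=16: add w[2]='p' → 'xjdnzp'
j=19: add w[5]='r' → 'xjdnzpr'
j=22: add w[1]='x' → 'xjdnzprx'

'xjdnzprx'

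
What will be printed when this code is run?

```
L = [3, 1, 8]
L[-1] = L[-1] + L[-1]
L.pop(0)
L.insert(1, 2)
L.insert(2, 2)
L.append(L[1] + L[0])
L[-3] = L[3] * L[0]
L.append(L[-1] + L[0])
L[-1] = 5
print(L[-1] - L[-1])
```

L[-1] = L[-1]+L[-1] = 8+8 = 16 → [3, 1, 16]
pop(0) removes 3 → [1, 16]
insert 2 at 1 → [1, 2, 16]
insert 2 at 2 → [1, 2, 2, 16]
append L[1]+L[0] = 2+1 = 3 → [1, 2, 2, 16, 3]
L[-3] = L[3]*L[0] = 16*1 = 16 → [1, 2, 16, 16, 3]
append L[-1]+L[0] = 3+1 = 4 → [1, 2, 16, 16, 3, 4]
L[-1] = 5 → [1, 2, 16, 16, 3, 5]
L[-1]-L[-1] = 5-5 = 0

0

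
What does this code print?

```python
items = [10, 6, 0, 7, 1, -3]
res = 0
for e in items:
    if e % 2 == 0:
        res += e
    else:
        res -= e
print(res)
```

e=10: even, res = 0+10 = 10
e=6: even, res = 10+6 = 16
e=0: even, res = 16+0 = 16
e=7: not even, res = 16-7 = 9
e=1: not even, res = 9-1 = 8
e=-3: not even, res = 8-(-3) = 11

11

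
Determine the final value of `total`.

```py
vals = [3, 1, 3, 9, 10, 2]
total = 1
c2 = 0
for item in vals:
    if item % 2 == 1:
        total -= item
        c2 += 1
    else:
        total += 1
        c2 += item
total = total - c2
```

item=3: odd, total = 1-3 = -2; c2=1
item=1: odd, total = (-2)-1 = -3; c2=2
item=3: odd, total = (-3)-3 = -6; c2=3
item=9: odd, total = (-6)-9 = -15; c2=4
item=10: not odd, total = (-15)+1 = -14; c2=14
item=2: not odd, total = (-14)+1 = -13; c2=16
total-c2 = (-13)-16 = -29

-29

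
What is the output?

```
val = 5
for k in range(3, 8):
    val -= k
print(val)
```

k=3: val = 5-3 = 2
k=4: val = 2-4 = -2
k=5: val = (-2)-5 = -7
k=6: val = (-7)-6 = -13
k=7: val = (-13)-7 = -20

-20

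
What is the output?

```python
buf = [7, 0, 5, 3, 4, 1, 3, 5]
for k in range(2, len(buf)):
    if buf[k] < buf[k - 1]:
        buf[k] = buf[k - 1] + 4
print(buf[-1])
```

k=2: 5>=0, unchanged → [7, 0, 5, 3, 4, 1, 3, 5]
k=3: 3<5, buf[3] = 5+4 = 9 → [7, 0, 5, 9, 4, 1, 3, 5]
k=4: 4<9, buf[4] = 9+4 = 13 → [7, 0, 5, 9, 13, 1, 3, 5]
k=5: 1<13, buf[5] = 13+4 = 17 → [7, 0, 5, 9, 13, 17, 3, 5]
k=6: 3<17, buf[6] = 17+4 = 21 → [7, 0, 5, 9, 13, 17, 21, 5]
k=7: 5<21, buf[7] = 21+4 = 25 → [7, 0, 5, 9, 13, 17, 21, 25]

25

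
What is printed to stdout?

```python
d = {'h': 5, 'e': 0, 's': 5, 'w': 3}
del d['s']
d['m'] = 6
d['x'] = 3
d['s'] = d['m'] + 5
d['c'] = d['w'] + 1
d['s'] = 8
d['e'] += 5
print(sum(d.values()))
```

34

del 's' → {'h': 5, 'e': 0, 'w': 3}
d['m'] = 6 → {'h': 5, 'e': 0, 'w': 3, 'm': 6}
d['x'] = 3 → {'h': 5, 'e': 0, 'w': 3, 'm': 6, 'x': 3}
d['s'] = d['m']+5 = 11 → {'h': 5, 'e': 0, 'w': 3, 'm': 6, 'x': 3, 's': 11}
d['c'] = d['w']+1 = 4 → {'h': 5, 'e': 0, 'w': 3, 'm': 6, 'x': 3, 's': 11, 'c': 4}
d['s'] = 8 → {'h': 5, 'e': 0, 'w': 3, 'm': 6, 'x': 3, 's': 8, 'c': 4}
d['e'] = 0+5 = 5 → {'h': 5, 'e': 5, 'w': 3, 'm': 6, 'x': 3, 's': 8, 'c': 4}
sum of values = 34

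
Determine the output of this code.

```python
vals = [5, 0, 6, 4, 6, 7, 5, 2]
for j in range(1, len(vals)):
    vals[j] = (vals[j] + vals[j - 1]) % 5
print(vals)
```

j=1: vals[1] = (0+5)%5 = 0 → [5, 0, 6, 4, 6, 7, 5, 2]
j=2: vals[2] = (6+0)%5 = 1 → [5, 0, 1, 4, 6, 7, 5, 2]
j=3: vals[3] = (4+1)%5 = 0 → [5, 0, 1, 0, 6, 7, 5, 2]
j=4: vals[4] = (6+0)%5 = 1 → [5, 0, 1, 0, 1, 7, 5, 2]
j=5: vals[5] = (7+1)%5 = 3 → [5, 0, 1, 0, 1, 3, 5, 2]
j=6: vals[6] = (5+3)%5 = 3 → [5, 0, 1, 0, 1, 3, 3, 2]
j=7: vals[7] = (2+3)%5 = 0 → [5, 0, 1, 0, 1, 3, 3, 0]

[5, 0, 1, 0, 1, 3, 3, 0]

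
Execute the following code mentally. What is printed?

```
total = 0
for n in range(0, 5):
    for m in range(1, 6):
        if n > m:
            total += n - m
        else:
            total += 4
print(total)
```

86

n=0,m=1: not 0>1, total = 0+4 = 4
n=0,m=2: not 0>2, total = 4+4 = 8
n=0,m=3: not 0>3, total = 8+4 = 12
n=0,m=4: not 0>4, total = 12+4 = 16
n=0,m=5: not 0>5, total = 16+4 = 20
n=1,m=1: not 1>1, total = 20+4 = 24
n=1,m=2: not 1>2, total = 24+4 = 28
n=1,m=3: not 1>3, total = 28+4 = 32
n=1,m=4: not 1>4, total = 32+4 = 36
n=1,m=5: not 1>5, total = 36+4 = 40
n=2,m=1: 2>1, total = 40+1 = 41
n=2,m=2: not 2>2, total = 41+4 = 45
n=2,m=3: not 2>3, total = 45+4 = 49
n=2,m=4: not 2>4, total = 49+4 = 53
n=2,m=5: not 2>5, total = 53+4 = 57
n=3,m=1: 3>1, total = 57+2 = 59
n=3,m=2: 3>2, total = 59+1 = 60
n=3,m=3: not 3>3, total = 60+4 = 64
n=3,m=4: not 3>4, total = 64+4 = 68
n=3,m=5: not 3>5, total = 68+4 = 72
n=4,m=1: 4>1, total = 72+3 = 75
n=4,m=2: 4>2, total = 75+2 = 77
n=4,m=3: 4>3, total = 77+1 = 78
n=4,m=4: not 4>4, total = 78+4 = 82
n=4,m=5: not 4>5, total = 82+4 = 86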